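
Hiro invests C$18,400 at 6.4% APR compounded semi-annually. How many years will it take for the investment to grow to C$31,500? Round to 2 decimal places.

Periodic rate i = 0.064/2 = 0.032.
(1+i)^n = 31500/18400 = 1.71196, so n = ln 1.71196 / ln 1.032 = 17.0686 half-years
= 17.0686/2 years

8.53 years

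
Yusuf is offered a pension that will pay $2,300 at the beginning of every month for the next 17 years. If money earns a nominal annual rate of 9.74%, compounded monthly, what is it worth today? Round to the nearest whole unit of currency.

$230,757

Periodic rate i = 0.0974/12 = 0.00811667; n = 17 × 12 = 204 periods.
PV = 2300 × [1 − (1+0.00811667)^(−204)] / 0.00811667 × (1+i) = 2300 × 100.328969 = 230,756.6279
(Beginning-of-period payments → annuity-due factor ×(1+i).)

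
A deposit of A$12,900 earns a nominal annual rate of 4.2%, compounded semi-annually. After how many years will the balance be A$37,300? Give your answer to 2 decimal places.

25.54 years

Periodic rate i = 0.042/2 = 0.021.
n = ln(37300/12900) / ln(1+0.021) = ln(2.89147) / 0.020783 = 51.0893 half-years
= 51.0893/2 years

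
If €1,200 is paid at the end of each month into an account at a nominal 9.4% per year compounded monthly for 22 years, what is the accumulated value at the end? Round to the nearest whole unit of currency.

i = 0.094/12 = 0.00783333 per month; n = 22·12 = 264.
FV = PMT · [(1+i)^n − 1] / i = 1200 · 873.895886 = 1,048,675.0634

€1,048,675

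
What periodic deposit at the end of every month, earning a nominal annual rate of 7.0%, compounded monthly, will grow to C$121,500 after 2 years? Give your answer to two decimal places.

C$4,731.12

i = 0.07/12 = 0.00583333 per month; n = 2·12 = 24.
FV-annuity factor = 25.681032; PMT = 121500 / 25.681032 = 4,731.1184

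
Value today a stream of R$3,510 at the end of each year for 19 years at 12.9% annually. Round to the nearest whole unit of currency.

PV = PMT · [1 − (1+i)^(−n)] / i = 3510 · 6.978856 = 24,495.7856

R$24,496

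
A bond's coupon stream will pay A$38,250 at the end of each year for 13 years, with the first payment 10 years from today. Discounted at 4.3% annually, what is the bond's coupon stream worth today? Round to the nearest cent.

A$256,685.26

PV at t=9 (ordinary 13-year annuity): 38250 × a(13|0.043) = 38250 × 9.802306 = 374,938.2104
Discount back 9 years: 374,938.2104 × (1+0.043)^(−9) = 374,938.2104 × 0.684607 = 256,685.2576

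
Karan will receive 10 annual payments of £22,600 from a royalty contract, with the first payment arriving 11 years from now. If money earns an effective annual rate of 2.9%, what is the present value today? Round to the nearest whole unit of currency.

PV at t=10 (ordinary 10-year annuity): 22600 × a(10|0.029) = 22600 × 8.573902 = 193,770.1760
Discount back 10 years: 193,770.1760 × (1+0.029)^(−10) = 193,770.1760 × 0.751357 = 145,590.5498

£145,591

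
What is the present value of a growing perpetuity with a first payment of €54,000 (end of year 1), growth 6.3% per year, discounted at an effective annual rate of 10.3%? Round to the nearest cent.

€1,350,000.00

PV = PMT / (i − g) = 54000 / (0.103 − 0.063) = 54000 / 0.040000 = 1,350,000.0000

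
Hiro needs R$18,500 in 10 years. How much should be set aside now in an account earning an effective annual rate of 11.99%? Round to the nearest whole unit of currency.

R$5,962

PV = FV·(1+i)^(−n) = 18,500 × 0.322261 = 5,961.8258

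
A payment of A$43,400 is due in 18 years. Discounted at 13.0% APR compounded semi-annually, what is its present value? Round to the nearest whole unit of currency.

With 2 periods per year: i = 0.065, n = 36.
PV = FV·(1+i)^(−n) = 43,400 × 0.103613 = 4,496.8029

A$4,497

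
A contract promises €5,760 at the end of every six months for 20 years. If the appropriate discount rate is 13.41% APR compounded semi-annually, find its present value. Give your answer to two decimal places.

€79,499.36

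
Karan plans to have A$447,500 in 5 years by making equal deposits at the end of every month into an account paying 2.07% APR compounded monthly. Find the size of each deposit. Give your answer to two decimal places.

i = 0.0207/12 = 0.001725 per month; n = 5·12 = 60.
PMT = 447500 / ( [(1+0.001725)^60 − 1] / 0.001725 ) = 447500 / 63.157628 = 7,085.4466

A$7,085.45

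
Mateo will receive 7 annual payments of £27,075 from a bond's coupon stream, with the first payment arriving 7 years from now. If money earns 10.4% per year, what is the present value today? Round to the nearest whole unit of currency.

Value one period before first payment (t=6): 27075 × [1 − (1+0.104)^(−7)] / 0.104 = 27075 × 4.804963 = 130,094.3718
Discount back 6 years: 130,094.3718 × (1+0.104)^(−6) = 130,094.3718 × 0.552313 = 71,852.8615

£71,853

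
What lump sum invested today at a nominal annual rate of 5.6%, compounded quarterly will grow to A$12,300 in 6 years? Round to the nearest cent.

With 4 periods per year: i = 0.014, n = 24.
PV = 12,300 / (1 + 0.014)^24 = 12,300 / 1.396082 = 8,810.3709

A$8,810.37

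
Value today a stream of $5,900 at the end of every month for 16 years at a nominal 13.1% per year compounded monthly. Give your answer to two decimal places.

$473,251.17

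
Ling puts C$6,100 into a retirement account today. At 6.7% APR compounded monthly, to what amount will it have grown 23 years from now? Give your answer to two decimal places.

C$28,360.65

With 12 periods per year: i = 0.00558333, n = 276.
FV = PV·(1+i)^n = 6,100 × 4.649288 = 28,360.6539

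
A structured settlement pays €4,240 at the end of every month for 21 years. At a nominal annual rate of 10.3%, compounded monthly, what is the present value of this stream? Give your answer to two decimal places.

Periodic rate i = 0.103/12 = 0.00858333; n = 21 × 12 = 252 periods.
Annuity factor a(252|0.00858333) = 102.984949; PV = 4240 × 102.984949 = 436,656.1858

€436,656.19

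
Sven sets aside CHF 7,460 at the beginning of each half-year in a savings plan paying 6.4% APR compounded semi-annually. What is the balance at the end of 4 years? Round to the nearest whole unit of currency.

Periodic rate i = 0.064/2 = 0.032; n = 4 × 2 = 8 periods.
FV = PMT · [(1+i)^n − 1] / i × (1+i) = 7460 · 9.242280 = 68,947.4069
(annuity-due: payments at period start, so ×(1+i).)

CHF 68,947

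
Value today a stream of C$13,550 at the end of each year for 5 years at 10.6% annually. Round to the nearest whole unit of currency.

C$50,587

PV = PMT · [1 − (1+i)^(−n)] / i = 13550 · 3.733389 = 50,587.4266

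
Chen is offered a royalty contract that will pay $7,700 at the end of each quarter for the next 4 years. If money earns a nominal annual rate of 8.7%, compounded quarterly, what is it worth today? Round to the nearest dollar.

$103,113

Periodic rate i = 0.087/4 = 0.02175; n = 4 × 4 = 16 periods.
PV = 7700 × [1 − (1+0.02175)^(−16)] / 0.02175 = 7700 × 13.391361 = 103,113.4788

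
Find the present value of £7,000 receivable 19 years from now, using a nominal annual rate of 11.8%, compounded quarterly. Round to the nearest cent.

£768.24

With 4 periods per year: i = 0.0295, n = 76.
PV = FV·(1+i)^(−n) = 7,000 × 0.109748 = 768.2373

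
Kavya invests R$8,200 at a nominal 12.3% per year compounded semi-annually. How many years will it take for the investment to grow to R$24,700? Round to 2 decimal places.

9.24 years

Periodic rate i = 0.123/2 = 0.0615.
n = ln(24700/8200) / ln(1+0.0615) = ln(3.01220) / 0.059683 = 18.4754 half-years
= 18.4754/2 years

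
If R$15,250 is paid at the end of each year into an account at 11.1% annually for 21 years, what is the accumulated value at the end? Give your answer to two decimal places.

R$1,115,586.74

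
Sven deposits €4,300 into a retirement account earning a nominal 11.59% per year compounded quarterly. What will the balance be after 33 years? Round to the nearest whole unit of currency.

Periodic rate i = 0.1159/4 = 0.028975; n = 33 × 4 = 132 periods.
FV = 4,300 × (1 + 0.028975)^132 = 186,597.2015

€186,597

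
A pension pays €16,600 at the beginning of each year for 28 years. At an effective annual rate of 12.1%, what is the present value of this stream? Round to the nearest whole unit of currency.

PV = 16600 × [1 − (1+0.121)^(−28)] / 0.121 × (1+i) = 16600 × 8.886140 = 147,509.9159
(Beginning-of-period payments → annuity-due factor ×(1+i).)

€147,510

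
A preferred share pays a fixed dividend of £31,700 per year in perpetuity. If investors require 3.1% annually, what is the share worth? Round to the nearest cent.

PV = PMT / i = 31700 / 0.031 = 1,022,580.6452

£1,022,580.65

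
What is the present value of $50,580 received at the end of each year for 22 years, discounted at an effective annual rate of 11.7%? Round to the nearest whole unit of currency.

$394,409

PV = 50580 × [1 − (1+0.117)^(−22)] / 0.117 = 50580 × 7.797728 = 394,409.0934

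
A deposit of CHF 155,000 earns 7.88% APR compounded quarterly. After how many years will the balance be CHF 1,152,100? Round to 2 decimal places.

25.71 years

Periodic rate i = 0.0788/4 = 0.0197.
n = ln(1.1521e+06/155000) / ln(1+0.0197) = ln(7.43290) / 0.019508 = 102.8229 quarters
= 102.8229/4 years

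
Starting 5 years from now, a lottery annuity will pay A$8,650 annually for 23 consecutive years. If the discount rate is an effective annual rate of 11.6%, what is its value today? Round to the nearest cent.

PV at t=4 (ordinary 23-year annuity): 8650 × a(23|0.116) = 8650 × 7.930028 = 68,594.7396
PV₀ = 68,594.7396 / (1+0.116)^4 = 68,594.7396 / 1.551161 = 44,221.5574

A$44,221.56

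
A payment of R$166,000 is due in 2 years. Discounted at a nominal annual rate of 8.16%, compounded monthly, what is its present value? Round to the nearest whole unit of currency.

R$141,082

With 12 periods per year: i = 0.0068, n = 24.
Discount factor = (1+0.0068)^(−24) = 0.849891; PV = 166,000 × 0.849891 = 141,081.8426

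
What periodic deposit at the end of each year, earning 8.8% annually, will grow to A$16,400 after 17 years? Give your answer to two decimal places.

FV-annuity factor = 36.302346; PMT = 16400 / 36.302346 = 451.7614

A$451.76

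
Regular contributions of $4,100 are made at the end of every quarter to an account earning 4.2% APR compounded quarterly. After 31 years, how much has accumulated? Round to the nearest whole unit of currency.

$1,035,453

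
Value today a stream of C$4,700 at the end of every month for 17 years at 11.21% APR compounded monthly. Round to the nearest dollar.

C$427,634

i = 0.1121/12 = 0.00934167 per month; n = 17·12 = 204.
PV = PMT · [1 − (1+i)^(−n)] / i = 4700 · 90.985913 = 427,633.7924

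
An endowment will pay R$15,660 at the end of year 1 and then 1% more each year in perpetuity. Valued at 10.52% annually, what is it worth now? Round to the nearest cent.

R$164,495.80

PV = D₁/(r − g) = 15660/(0.1052 − 0.01) = 164,495.7983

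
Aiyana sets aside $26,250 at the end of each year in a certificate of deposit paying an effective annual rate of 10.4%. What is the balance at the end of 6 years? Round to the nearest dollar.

FV = 26250 × [(1+0.104)^6 − 1] / 0.104 = 26250 × 7.793907 = 204,590.0598

$204,590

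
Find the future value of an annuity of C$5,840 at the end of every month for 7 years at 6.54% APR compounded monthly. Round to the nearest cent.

C$620,035.92

i = 0.0654/12 = 0.00545 per month; n = 7·12 = 84.
FV = PMT · [(1+i)^n − 1] / i = 5840 · 106.170534 = 620,035.9193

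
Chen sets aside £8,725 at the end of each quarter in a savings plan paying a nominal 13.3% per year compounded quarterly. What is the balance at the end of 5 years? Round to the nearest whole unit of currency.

i = 0.133/4 = 0.03325 per quarter; n = 5·4 = 20.
FV = PMT · [(1+i)^n − 1] / i = 8725 · 27.776579 = 242,350.6532

£242,351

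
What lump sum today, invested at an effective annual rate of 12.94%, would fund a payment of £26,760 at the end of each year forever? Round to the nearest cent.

PV = C/r = 26760/0.1294 = 206,800.6182

£206,800.62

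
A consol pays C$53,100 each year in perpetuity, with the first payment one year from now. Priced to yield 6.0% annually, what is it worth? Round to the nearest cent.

C$885,000.00

PV = C/r = 53100/0.06 = 885,000.0000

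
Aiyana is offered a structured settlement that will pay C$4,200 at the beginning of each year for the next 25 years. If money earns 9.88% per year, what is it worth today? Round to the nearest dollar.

C$42,280

PV = PMT · [1 − (1+i)^(−n)] / i × (1+i) = 4200 · 10.066596 = 42,279.7032
(Beginning-of-period payments → annuity-due factor ×(1+i).)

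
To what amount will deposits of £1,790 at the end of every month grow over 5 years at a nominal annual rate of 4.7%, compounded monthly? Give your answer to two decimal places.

£120,803.66

i = 0.047/12 = 0.00391667 per month; n = 5·12 = 60.
FV = PMT · [(1+i)^n − 1] / i = 1790 · 67.488076 = 120,803.6553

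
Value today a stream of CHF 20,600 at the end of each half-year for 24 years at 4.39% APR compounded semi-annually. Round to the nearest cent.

CHF 607,510.61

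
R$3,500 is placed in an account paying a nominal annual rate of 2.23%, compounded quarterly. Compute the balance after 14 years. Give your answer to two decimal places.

R$4,778.35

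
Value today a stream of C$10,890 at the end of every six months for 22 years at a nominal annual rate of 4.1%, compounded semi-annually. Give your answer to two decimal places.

C$313,698.30

Periodic rate i = 0.041/2 = 0.0205; n = 22 × 2 = 44 periods.
PV = 10890 × [1 − (1+0.0205)^(−44)] / 0.0205 = 10890 × 28.806088 = 313,698.2972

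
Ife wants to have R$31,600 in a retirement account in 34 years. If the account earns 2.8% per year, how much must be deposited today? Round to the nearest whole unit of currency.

R$12,357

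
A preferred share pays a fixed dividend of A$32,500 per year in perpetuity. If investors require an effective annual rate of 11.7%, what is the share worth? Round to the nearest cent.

A$277,777.78

PV = C/r = 32500/0.117 = 277,777.7778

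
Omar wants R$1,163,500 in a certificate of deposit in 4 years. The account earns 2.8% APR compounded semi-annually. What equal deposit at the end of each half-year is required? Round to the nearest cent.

Periodic rate i = 0.028/2 = 0.014; n = 4 × 2 = 8 periods.
PMT = 1.1635e+06 / ( [(1+0.014)^8 − 1] / 0.014 ) = 1.1635e+06 / 8.403170 = 138,459.6487

R$138,459.65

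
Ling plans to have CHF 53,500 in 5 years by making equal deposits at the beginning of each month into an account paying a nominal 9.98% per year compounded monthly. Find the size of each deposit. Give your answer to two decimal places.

i = 0.0998/12 = 0.00831667 per month; n = 5·12 = 60.
FV-annuity factor × (1+i) = 78.039833; PMT = 53500 / 78.039833 = 685.5473

CHF 685.55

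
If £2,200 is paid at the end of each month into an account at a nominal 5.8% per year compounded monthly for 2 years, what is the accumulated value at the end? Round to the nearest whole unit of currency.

£55,842

Periodic rate i = 0.058/12 = 0.00483333; n = 2 × 12 = 24 periods.
Accumulation factor s(24|0.00483333) = 25.382506; FV = 2200 × 25.382506 = 55,841.5137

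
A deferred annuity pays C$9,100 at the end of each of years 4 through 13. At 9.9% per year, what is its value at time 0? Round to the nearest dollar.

Value one period before first payment (t=3): 9100 × [1 − (1+0.099)^(−10)] / 0.099 = 9100 × 6.171052 = 56,156.5764
Discount back 3 years: 56,156.5764 × (1+0.099)^(−3) = 56,156.5764 × 0.753368 = 42,306.5437

C$42,307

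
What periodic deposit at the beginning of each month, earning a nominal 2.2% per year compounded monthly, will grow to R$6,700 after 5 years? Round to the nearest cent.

i = 0.022/12 = 0.00183333 per month; n = 5·12 = 60.
PMT = 6700 / ( [(1+0.00183333)^60 − 1] / 0.00183333 × (1+i) ) = 6700 / 63.479250 = 105.5463

R$105.55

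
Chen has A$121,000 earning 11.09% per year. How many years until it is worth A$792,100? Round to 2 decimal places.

17.87 years

(1+i)^n = 792100/121000 = 6.54628, so n = ln 6.54628 / ln 1.1109 = 17.8652 years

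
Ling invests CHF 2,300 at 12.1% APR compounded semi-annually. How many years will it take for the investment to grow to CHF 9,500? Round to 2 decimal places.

12.07 years

Periodic rate i = 0.121/2 = 0.0605.
(1+i)^n = 9500/2300 = 4.13043, so n = ln 4.13043 / ln 1.0605 = 24.1466 half-years
= 24.1466/2 years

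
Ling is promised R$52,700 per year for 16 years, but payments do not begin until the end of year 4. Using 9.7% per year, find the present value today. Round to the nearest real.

R$317,982

PV at t=3 (ordinary 16-year annuity): 52700 × a(16|0.097) = 52700 × 7.965469 = 419,780.2328
PV₀ = 419,780.2328 / (1+0.097)^3 = 419,780.2328 / 1.320140 = 317,981.6813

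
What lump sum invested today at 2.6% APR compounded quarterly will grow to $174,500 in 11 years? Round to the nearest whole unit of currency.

i = 0.026/4 = 0.0065 per quarter; n = 11·4 = 44.
PV = FV·(1+i)^(−n) = 174,500 × 0.751958 = 131,216.7103

$131,217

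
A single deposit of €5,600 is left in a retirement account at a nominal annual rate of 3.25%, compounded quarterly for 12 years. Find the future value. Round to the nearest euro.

€8,258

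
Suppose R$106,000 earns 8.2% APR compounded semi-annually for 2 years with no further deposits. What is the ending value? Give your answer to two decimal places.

R$124,482.64

i = 0.082/2 = 0.041 per half-year; n = 2·2 = 4.
106,000 × (1+0.041)^4 = 106,000 × 1.174365 = 124,482.6380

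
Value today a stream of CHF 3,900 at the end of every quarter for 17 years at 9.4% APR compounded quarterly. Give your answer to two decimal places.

i = 0.094/4 = 0.0235 per quarter; n = 17·4 = 68.
Annuity factor a(68|0.0235) = 33.784020; PV = 3900 × 33.784020 = 131,757.6797

CHF 131,757.68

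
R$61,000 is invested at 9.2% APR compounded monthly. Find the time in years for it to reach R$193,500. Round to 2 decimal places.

Periodic rate i = 0.092/12 = 0.00766667.
n = ln(193500/61000) / ln(1+0.00766667) = ln(3.17213) / 0.007637 = 151.1509 months
= 151.1509/12 years

12.60 years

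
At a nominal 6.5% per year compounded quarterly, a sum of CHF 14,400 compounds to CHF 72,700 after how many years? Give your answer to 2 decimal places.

25.11 years

Periodic rate i = 0.065/4 = 0.01625.
(1+i)^n = 72700/14400 = 5.04861, so n = ln 5.04861 / ln 1.01625 = 100.4451 quarters
= 100.4451/4 years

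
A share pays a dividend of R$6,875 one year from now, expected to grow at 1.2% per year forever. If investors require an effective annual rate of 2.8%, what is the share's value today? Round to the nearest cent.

R$429,687.50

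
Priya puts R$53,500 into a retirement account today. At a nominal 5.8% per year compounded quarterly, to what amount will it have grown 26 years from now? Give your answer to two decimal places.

Periodic rate i = 0.058/4 = 0.0145; n = 26 × 4 = 104 periods.
FV = PV·(1+i)^n = 53,500 × 4.469031 = 239,093.1448

R$239,093.14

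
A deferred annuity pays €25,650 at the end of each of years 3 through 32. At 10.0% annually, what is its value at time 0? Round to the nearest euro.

€199,835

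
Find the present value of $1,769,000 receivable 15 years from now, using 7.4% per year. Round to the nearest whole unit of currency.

PV = FV·(1+i)^(−n) = 1,769,000 × 0.342717 = 606,266.5573

$606,267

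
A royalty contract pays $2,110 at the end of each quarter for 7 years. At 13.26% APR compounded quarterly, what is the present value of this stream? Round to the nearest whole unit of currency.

With 4 periods per year: i = 0.03315, n = 28.
Annuity factor a(28|0.03315) = 18.061553; PV = 2110 × 18.061553 = 38,109.8761

$38,110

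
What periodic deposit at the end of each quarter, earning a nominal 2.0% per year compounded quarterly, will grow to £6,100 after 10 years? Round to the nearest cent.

£138.14

Periodic rate i = 0.02/4 = 0.005; n = 10 × 4 = 40 periods.
PMT = 6100 / ( [(1+0.005)^40 − 1] / 0.005 ) = 6100 / 44.158847 = 138.1377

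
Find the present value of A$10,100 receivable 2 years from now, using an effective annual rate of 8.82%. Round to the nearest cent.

A$8,529.11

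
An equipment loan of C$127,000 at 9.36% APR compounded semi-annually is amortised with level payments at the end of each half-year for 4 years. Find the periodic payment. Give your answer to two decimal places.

C$19,396.27

Periodic rate i = 0.0936/2 = 0.0468; n = 4 × 2 = 8 periods.
PMT = 127000 / ( [1 − (1+0.0468)^(−8)] / 0.0468 ) = 127000 / 6.547650 = 19,396.2721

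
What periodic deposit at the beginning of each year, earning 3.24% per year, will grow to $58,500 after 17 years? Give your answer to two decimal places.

$2,551.46

PMT = 58500 / ( [(1+0.0324)^17 − 1] / 0.0324 × (1+i) ) = 58500 / 22.928025 = 2,551.4627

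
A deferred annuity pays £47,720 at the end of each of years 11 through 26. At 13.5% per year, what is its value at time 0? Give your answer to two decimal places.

PV at t=10 (ordinary 16-year annuity): 47720 × a(16|0.135) = 47720 × 6.430772 = 306,876.4418
PV₀ = 306,876.4418 / (1+0.135)^10 = 306,876.4418 / 3.547796 = 86,497.7747

£86,497.77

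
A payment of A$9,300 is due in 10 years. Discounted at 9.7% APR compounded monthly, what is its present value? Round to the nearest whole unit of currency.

A$3,539

With 12 periods per year: i = 0.00808333, n = 120.
PV = 9,300 / (1 + 0.00808333)^120 = 9,300 / 2.627678 = 3,539.2464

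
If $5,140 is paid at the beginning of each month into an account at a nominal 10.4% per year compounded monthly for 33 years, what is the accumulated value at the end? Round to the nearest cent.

$17,638,035.96

With 12 periods per year: i = 0.00866667, n = 396.
FV = 5140 × [(1+0.00866667)^396 − 1] / 0.00866667 × (1+i) = 5140 × 3431.524505 = 17,638,035.9553
(annuity-due: payments at period start, so ×(1+i).)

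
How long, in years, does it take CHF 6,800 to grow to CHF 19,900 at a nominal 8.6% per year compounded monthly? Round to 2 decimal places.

Periodic rate i = 0.086/12 = 0.00716667.
(1+i)^n = 19900/6800 = 2.92647, so n = ln 2.92647 / ln 1.00717 = 150.3684 months
= 150.3684/12 years

12.53 years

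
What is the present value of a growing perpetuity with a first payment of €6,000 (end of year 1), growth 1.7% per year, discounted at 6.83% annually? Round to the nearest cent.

PV = PMT / (i − g) = 6000 / (0.0683 − 0.017) = 6000 / 0.051300 = 116,959.0643

€116,959.06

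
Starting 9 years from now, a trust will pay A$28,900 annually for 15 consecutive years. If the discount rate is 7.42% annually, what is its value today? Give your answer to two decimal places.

A$144,609.30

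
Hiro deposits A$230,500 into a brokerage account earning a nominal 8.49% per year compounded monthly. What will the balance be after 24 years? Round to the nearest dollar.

A$1,755,794

Periodic rate i = 0.0849/12 = 0.007075; n = 24 × 12 = 288 periods.
230,500 × (1+0.007075)^288 = 230,500 × 7.617329 = 1,755,794.3785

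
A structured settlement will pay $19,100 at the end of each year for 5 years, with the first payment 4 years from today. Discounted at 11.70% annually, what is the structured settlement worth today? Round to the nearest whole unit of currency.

$49,772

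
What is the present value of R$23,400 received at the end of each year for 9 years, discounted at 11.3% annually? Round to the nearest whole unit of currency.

R$128,070

PV = PMT · [1 − (1+i)^(−n)] / i = 23400 · 5.473071 = 128,069.8510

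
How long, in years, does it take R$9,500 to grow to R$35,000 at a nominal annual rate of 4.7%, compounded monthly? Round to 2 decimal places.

27.80 years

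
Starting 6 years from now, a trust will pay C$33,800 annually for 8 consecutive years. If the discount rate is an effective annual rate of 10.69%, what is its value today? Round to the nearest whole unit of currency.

C$105,845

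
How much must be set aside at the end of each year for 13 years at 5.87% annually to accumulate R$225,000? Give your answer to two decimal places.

R$12,015.87

FV-annuity factor = 18.725234; PMT = 225000 / 18.725234 = 12,015.8710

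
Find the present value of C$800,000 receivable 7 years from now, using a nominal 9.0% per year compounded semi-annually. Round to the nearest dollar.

i = 0.09/2 = 0.045 per half-year; n = 7·2 = 14.
PV = 800,000 / (1 + 0.045)^14 = 800,000 / 1.851945 = 431,978.2898

C$431,978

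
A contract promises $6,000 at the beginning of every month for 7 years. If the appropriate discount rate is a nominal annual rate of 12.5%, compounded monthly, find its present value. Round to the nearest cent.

With 12 periods per year: i = 0.0104167, n = 84.
PV = 6000 × [1 − (1+0.0104167)^(−84)] / 0.0104167 × (1+i) = 6000 × 56.380962 = 338,285.7733
Payments are at the start of each period, so multiply by (1+i).

$338,285.77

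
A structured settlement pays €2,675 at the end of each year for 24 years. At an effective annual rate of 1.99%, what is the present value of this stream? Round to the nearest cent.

PV = PMT · [1 − (1+i)^(−n)] / i = 2675 · 18.935369 = 50,652.1122

€50,652.11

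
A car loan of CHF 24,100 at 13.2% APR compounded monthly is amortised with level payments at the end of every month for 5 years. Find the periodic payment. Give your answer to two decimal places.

Periodic rate i = 0.132/12 = 0.011; n = 5 × 12 = 60 periods.
PMT = 24100 / ( [1 − (1+0.011)^(−60)] / 0.011 ) = 24100 / 43.752980 = 550.8196

CHF 550.82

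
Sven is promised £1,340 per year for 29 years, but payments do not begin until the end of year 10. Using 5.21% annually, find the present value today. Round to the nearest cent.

£12,550.37

Value one period before first payment (t=9): 1340 × [1 − (1+0.0521)^(−29)] / 0.0521 = 1340 × 14.793291 = 19,823.0093
Discount back 9 years: 19,823.0093 × (1+0.0521)^(−9) = 19,823.0093 × 0.633121 = 12,550.3663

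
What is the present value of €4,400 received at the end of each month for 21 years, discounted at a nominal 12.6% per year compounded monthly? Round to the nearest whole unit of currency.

€388,910

i = 0.126/12 = 0.0105 per month; n = 21·12 = 252.
PV = PMT · [1 − (1+i)^(−n)] / i = 4400 · 88.388599 = 388,909.8376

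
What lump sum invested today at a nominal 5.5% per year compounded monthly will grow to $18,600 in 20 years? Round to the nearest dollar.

Periodic rate i = 0.055/12 = 0.00458333; n = 20 × 12 = 240 periods.
Discount factor = (1+0.00458333)^(−240) = 0.333709; PV = 18,600 × 0.333709 = 6,206.9817

$6,207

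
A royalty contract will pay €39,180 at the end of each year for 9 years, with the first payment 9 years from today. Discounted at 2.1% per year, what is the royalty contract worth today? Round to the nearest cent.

PV at t=8 (ordinary 9-year annuity): 39180 × a(9|0.021) = 39180 × 8.123419 = 318,275.5708
PV₀ = 318,275.5708 / (1+0.021)^8 = 318,275.5708 / 1.180880 = 269,523.9538

€269,523.95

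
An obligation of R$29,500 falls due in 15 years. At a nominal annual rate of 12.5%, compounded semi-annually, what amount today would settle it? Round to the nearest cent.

Periodic rate i = 0.125/2 = 0.0625; n = 15 × 2 = 30 periods.
PV = FV·(1+i)^(−n) = 29,500 × 0.162230 = 4,785.7924

R$4,785.79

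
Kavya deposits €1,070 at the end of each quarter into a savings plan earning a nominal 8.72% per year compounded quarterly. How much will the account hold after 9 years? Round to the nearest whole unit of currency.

With 4 periods per year: i = 0.0218, n = 36.
Accumulation factor s(36|0.0218) = 53.833190; FV = 1070 × 53.833190 = 57,601.5132

€57,602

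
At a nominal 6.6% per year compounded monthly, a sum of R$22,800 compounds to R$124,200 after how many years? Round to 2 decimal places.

25.75 years

Periodic rate i = 0.066/12 = 0.0055.
n = ln(124200/22800) / ln(1+0.0055) = ln(5.44737) / 0.005485 = 309.0527 months
= 309.0527/12 years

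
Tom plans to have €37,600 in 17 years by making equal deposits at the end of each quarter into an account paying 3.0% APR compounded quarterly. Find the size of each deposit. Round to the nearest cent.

With 4 periods per year: i = 0.0075, n = 68.
PMT = 37600 / ( [(1+0.0075)^68 − 1] / 0.0075 ) = 37600 / 88.283357 = 425.9013

€425.90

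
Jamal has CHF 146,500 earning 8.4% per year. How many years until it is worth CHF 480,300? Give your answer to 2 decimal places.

14.72 years

n = ln(480300/146500) / ln(1+0.084) = ln(3.27850) / 0.080658 = 14.7213 years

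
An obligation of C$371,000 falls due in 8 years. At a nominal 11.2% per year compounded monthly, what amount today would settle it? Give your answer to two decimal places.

C$152,072.53

Periodic rate i = 0.112/12 = 0.00933333; n = 8 × 12 = 96 periods.
PV = 371,000 / (1 + 0.00933333)^96 = 371,000 / 2.439625 = 152,072.5272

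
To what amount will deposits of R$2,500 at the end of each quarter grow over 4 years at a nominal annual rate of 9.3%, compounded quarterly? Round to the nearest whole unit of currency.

R$47,792

With 4 periods per year: i = 0.02325, n = 16.
Accumulation factor s(16|0.02325) = 19.116922; FV = 2500 × 19.116922 = 47,792.3038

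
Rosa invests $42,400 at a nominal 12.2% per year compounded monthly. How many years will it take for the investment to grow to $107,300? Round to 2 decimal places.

7.65 years

Periodic rate i = 0.122/12 = 0.0101667.
(1+i)^n = 107300/42400 = 2.53066, so n = ln 2.53066 / ln 1.01017 = 91.7894 months
= 91.7894/12 years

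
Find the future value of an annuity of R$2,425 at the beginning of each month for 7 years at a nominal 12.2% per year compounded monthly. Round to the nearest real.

With 12 periods per year: i = 0.0101667, n = 84.
FV = PMT · [(1+i)^n − 1] / i × (1+i) = 2425 · 133.035679 = 322,611.5207
(Beginning-of-period payments → annuity-due factor ×(1+i).)

R$322,612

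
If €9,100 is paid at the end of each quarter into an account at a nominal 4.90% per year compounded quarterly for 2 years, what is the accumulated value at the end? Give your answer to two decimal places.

€75,998.95

Periodic rate i = 0.049/4 = 0.01225; n = 2 × 4 = 8 periods.
Accumulation factor s(8|0.01225) = 8.351533; FV = 9100 × 8.351533 = 75,998.9544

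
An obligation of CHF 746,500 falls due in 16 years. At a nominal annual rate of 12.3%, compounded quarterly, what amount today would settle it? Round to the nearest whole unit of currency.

CHF 107,452

With 4 periods per year: i = 0.03075, n = 64.
Discount factor = (1+0.03075)^(−64) = 0.143941; PV = 746,500 × 0.143941 = 107,452.3282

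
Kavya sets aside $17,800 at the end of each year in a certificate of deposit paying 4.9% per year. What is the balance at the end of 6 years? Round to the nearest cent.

Accumulation factor s(6|0.049) = 6.784820; FV = 17800 × 6.784820 = 120,769.7890

$120,769.79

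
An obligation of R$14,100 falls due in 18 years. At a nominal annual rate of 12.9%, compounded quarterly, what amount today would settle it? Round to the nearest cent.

With 4 periods per year: i = 0.03225, n = 72.
PV = FV·(1+i)^(−n) = 14,100 × 0.101739 = 1,434.5210

R$1,434.52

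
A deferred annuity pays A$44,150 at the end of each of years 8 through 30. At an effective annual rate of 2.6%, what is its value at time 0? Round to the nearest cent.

A$632,608.88

PV at t=7 (ordinary 23-year annuity): 44150 × a(23|0.026) = 44150 × 17.148893 = 757,123.6395
PV₀ = 757,123.6395 / (1+0.026)^7 = 757,123.6395 / 1.196827 = 632,608.8756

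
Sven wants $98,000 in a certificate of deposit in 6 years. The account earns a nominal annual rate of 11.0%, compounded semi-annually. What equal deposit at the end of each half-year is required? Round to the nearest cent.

$5,980.86

Periodic rate i = 0.11/2 = 0.055; n = 6 × 2 = 12 periods.
FV-annuity factor = 16.385591; PMT = 98000 / 16.385591 = 5,980.8647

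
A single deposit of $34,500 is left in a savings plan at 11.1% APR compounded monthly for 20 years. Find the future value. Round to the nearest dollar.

$314,428

With 12 periods per year: i = 0.00925, n = 240.
34,500 × (1+0.00925)^240 = 34,500 × 9.113851 = 314,427.8708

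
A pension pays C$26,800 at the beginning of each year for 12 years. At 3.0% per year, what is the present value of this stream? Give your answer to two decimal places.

PV = 26800 × [1 − (1+0.03)^(−12)] / 0.03 × (1+i) = 26800 × 10.252624 = 274,770.3262
(annuity-due: payments at period start, so ×(1+i).)

C$274,770.33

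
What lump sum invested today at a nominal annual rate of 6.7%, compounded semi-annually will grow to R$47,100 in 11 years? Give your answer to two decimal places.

Periodic rate i = 0.067/2 = 0.0335; n = 11 × 2 = 22 periods.
PV = FV·(1+i)^(−n) = 47,100 × 0.484361 = 22,813.4163

R$22,813.42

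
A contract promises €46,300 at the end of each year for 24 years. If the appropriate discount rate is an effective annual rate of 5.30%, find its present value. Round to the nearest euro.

PV = 46300 × [1 − (1+0.053)^(−24)] / 0.053 = 46300 × 13.404773 = 620,641.0042

€620,641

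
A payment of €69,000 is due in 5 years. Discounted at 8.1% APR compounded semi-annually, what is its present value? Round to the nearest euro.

€46,390

i = 0.081/2 = 0.0405 per half-year; n = 5·2 = 10.
PV = 69,000 / (1 + 0.0405)^10 = 69,000 / 1.487376 = 46,390.4137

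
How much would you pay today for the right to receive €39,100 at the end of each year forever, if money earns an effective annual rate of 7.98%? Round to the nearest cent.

€489,974.94

PV = PMT / i = 39100 / 0.0798 = 489,974.9373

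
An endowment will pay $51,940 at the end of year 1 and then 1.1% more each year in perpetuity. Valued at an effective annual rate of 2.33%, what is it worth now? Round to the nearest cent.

$4,222,764.23

PV = D₁/(r − g) = 51940/(0.0233 − 0.011) = 4,222,764.2276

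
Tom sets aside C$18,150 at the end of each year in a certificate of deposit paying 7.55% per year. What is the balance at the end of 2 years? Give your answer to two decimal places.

C$37,670.32

FV = 18150 × [(1+0.0755)^2 − 1] / 0.0755 = 18150 × 2.075500 = 37,670.3250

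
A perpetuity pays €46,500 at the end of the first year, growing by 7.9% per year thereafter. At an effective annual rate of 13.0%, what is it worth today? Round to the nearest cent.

€911,764.71

PV = D₁/(r − g) = 46500/(0.13 − 0.079) = 911,764.7059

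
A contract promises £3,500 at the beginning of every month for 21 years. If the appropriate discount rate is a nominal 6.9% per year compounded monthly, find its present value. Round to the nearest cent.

£467,851.28

i = 0.069/12 = 0.00575 per month; n = 21·12 = 252.
PV = PMT · [1 − (1+i)^(−n)] / i × (1+i) = 3500 · 133.671795 = 467,851.2828
(annuity-due: payments at period start, so ×(1+i).)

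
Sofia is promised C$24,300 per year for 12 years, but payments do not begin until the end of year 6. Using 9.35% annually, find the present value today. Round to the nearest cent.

Value one period before first payment (t=5): 24300 × [1 − (1+0.0935)^(−12)] / 0.0935 = 24300 × 7.036183 = 170,979.2394
Discount back 5 years: 170,979.2394 × (1+0.0935)^(−5) = 170,979.2394 × 0.639596 = 109,357.7192

C$109,357.72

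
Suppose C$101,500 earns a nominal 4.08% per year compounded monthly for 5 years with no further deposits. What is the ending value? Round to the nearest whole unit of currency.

C$124,426

Periodic rate i = 0.0408/12 = 0.0034; n = 5 × 12 = 60 periods.
101,500 × (1+0.0034)^60 = 101,500 × 1.225874 = 124,426.2017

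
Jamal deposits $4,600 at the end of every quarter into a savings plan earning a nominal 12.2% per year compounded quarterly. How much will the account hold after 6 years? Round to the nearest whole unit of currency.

$159,358

Periodic rate i = 0.122/4 = 0.0305; n = 6 × 4 = 24 periods.
FV = PMT · [(1+i)^n − 1] / i = 4600 · 34.642945 = 159,357.5478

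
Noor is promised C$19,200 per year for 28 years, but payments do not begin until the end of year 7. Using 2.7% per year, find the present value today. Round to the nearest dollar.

C$318,622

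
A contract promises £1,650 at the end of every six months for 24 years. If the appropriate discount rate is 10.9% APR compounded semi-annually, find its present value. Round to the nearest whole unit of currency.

With 2 periods per year: i = 0.0545, n = 48.
PV = PMT · [1 − (1+i)^(−n)] / i = 1650 · 16.911919 = 27,904.6669

£27,905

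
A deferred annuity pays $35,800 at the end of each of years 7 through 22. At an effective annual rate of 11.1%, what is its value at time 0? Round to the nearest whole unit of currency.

Value one period before first payment (t=6): 35800 × [1 − (1+0.111)^(−16)] / 0.111 = 35800 × 7.336948 = 262,662.7441
PV₀ = 262,662.7441 / (1+0.111)^6 = 262,662.7441 / 1.880548 = 139,673.5346

$139,674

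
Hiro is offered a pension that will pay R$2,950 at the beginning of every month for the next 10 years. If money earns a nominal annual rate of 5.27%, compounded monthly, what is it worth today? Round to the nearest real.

With 12 periods per year: i = 0.00439167, n = 120.
PV = PMT · [1 − (1+i)^(−n)] / i × (1+i) = 2950 · 93.527347 = 275,905.6735
(annuity-due: payments at period start, so ×(1+i).)

R$275,906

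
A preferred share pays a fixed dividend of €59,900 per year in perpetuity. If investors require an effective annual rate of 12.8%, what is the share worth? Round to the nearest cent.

PV = PMT / i = 59900 / 0.128 = 467,968.7500

€467,968.75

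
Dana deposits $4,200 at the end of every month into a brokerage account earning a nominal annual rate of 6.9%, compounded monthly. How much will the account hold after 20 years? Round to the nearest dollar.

Periodic rate i = 0.069/12 = 0.00575; n = 20 × 12 = 240 periods.
FV = 4200 × [(1+0.00575)^240 − 1] / 0.00575 = 4200 × 514.647375 = 2,161,518.9737

$2,161,519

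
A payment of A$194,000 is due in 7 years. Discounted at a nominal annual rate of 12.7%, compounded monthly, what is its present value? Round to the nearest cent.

i = 0.127/12 = 0.0105833 per month; n = 7·12 = 84.
PV = 194,000 / (1 + 0.0105833)^84 = 194,000 / 2.421358 = 80,120.3213

A$80,120.32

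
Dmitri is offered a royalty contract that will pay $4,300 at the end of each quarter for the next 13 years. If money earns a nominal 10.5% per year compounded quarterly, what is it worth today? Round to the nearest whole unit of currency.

$121,233

With 4 periods per year: i = 0.02625, n = 52.
PV = 4300 × [1 − (1+0.02625)^(−52)] / 0.02625 = 4300 × 28.193627 = 121,232.5980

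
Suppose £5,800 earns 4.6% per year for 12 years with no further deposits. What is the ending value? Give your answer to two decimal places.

FV = 5,800 × (1 + 0.046)^12 = 9,949.6593

£9,949.66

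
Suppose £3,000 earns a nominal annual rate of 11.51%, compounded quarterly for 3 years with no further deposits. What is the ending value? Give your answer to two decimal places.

i = 0.1151/4 = 0.028775 per quarter; n = 3·4 = 12.
3,000 × (1+0.028775)^12 = 3,000 × 1.405545 = 4,216.6357

£4,216.64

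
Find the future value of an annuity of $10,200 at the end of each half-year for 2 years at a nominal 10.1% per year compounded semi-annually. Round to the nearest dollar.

$43,996

Periodic rate i = 0.101/2 = 0.0505; n = 2 × 2 = 4 periods.
FV = PMT · [(1+i)^n − 1] / i = 10200 · 4.313330 = 43,995.9638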